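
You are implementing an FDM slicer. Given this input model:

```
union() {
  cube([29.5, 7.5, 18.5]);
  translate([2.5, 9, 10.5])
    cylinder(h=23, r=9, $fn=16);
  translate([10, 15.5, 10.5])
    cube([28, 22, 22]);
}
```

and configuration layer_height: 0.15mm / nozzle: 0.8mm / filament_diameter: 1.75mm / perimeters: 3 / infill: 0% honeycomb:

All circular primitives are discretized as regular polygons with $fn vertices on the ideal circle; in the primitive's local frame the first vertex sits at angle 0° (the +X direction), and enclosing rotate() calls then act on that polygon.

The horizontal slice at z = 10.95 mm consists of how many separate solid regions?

2

At z = 10.95 mm: the cube is present — its section is the full 29.5×7.5 rectangle; the r=9 cylinder at (2.5, 9) contributes a regular 16-gon of circumradius 9; the cube at (10, 15.5) (footprint 28×22) is included at this height; Merging all regions: the regions partially overlap (shared area 66.85 mm²), so overlapping operands fuse into one piece — 2 connected regions. The result has 2 disconnected regions.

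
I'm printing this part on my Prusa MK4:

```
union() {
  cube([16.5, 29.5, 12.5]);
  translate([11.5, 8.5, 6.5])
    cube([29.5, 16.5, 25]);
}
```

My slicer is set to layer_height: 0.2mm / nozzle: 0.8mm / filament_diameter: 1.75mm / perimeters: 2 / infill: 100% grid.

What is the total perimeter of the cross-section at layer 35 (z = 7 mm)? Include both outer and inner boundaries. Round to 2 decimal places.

141.00 mm

At z = 7 mm: the cube (footprint 16.5×29.5) is included at this height (perimeter 92.00 mm); the 29.5×16.5 cube at (11.5, 8.5) contributes its full rectangle (perimeter 92.00 mm); Merging all regions: the regions partially overlap (shared area 82.50 mm²), so the edge portions inside another operand are dropped and the merged outline is re-measured after clipping — boundary = 141.00 mm. Overall, the cross-section is a single solid region. Total boundary length (outer) = 141.00 mm.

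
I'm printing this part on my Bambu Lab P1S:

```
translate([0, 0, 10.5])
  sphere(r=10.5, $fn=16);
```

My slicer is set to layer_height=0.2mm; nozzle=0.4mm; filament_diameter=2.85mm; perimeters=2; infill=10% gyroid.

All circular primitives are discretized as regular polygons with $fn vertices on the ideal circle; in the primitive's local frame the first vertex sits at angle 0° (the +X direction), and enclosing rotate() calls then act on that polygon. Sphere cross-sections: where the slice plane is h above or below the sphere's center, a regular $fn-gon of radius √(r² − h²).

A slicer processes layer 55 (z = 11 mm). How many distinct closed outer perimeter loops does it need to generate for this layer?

1

At z = 11 mm: the r=10.5 sphere contributes a regular 16-gon of circumradius √(10.5²−0.5²) = 10.488. The result has 1 disconnected region.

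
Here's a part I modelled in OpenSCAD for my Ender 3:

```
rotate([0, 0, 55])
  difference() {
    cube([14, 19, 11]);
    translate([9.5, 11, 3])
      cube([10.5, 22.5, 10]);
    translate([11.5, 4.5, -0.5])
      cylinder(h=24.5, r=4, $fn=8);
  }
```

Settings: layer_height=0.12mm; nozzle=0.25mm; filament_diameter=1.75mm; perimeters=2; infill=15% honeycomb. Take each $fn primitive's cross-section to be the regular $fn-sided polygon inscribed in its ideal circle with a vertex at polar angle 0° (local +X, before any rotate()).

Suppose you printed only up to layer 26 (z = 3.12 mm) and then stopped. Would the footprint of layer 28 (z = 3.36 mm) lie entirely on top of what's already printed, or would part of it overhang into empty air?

Compare the two slices. At z = 3.12: the cube is present — its section is the full 14×19 rectangle (area 266.00 mm²); the cube at (9.5, 11) is present — its section is the full 10.5×22.5 rectangle (area 236.25 mm²); the cylinder at (11.5, 4.5): section is a regular 8-gon, circumradius r=4 (area = (8/2)·4.000²·sin(360°/8) = 45.25 mm²); Subtracting the remaining from the first: starting from the 14×19 cube (266.00 mm²), the 10.5×22.5 cube at (9.5, 11) partially overlaps it — only the 36.00 mm² overlap (of its 236.25 mm²) is removed, clipping the outline; the r=4 cylinder at (11.5, 4.5) partially overlaps it — only the 40.04 mm² overlap (of its 45.25 mm²) is removed, clipping the outline — area = 189.96 mm²; (rotated 55° about Z; rotation is an isometry so areas/perimeters/island counts are preserved). At z = 3.36: the cube is present — its section is the full 14×19 rectangle (area 266.00 mm²); the cube at (9.5, 11) (footprint 10.5×22.5) is included at this height (area 236.25 mm²); the r=4 cylinder at (11.5, 4.5) contributes a regular 8-gon of circumradius 4 (area = (8/2)·4.000²·sin(360°/8) = 45.25 mm²); Taking the first minus the rest: starting from the 14×19 cube (266.00 mm²), the 10.5×22.5 cube at (9.5, 11) partially overlaps it — only the 36.00 mm² overlap (of its 236.25 mm²) is removed, clipping the outline; the r=4 cylinder at (11.5, 4.5) partially overlaps it — only the 40.04 mm² overlap (of its 45.25 mm²) is removed, clipping the outline — area = 189.96 mm²; (rotated 55° about Z; rotation is an isometry so areas/perimeters/island counts are preserved). Checking containment: the cross-section at z = 3.36 is a subset of the cross-section at z = 3.12.

entirely on top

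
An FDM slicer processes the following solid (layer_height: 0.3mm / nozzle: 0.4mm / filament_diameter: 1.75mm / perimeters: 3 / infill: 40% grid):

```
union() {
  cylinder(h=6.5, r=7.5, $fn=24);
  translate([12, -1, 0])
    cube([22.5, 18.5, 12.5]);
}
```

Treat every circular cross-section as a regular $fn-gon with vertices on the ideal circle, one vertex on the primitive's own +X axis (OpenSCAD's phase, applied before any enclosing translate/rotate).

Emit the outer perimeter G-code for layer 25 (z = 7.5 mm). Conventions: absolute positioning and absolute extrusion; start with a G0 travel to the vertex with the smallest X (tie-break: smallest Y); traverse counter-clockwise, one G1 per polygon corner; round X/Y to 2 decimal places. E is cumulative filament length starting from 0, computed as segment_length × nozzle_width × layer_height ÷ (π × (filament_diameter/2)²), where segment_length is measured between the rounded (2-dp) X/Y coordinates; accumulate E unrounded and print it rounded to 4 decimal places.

At z = 7.5 mm: the cylinder does not reach this height (z outside [0, 6.5]); the cube at (12, -1) is present — its section is the full 22.5×18.5 rectangle; Combining (union): only the 22.5×18.5 cube at (12, -1) is present, so the union is just that shape — 1 connected region. The outline is a single polygon with 4 vertices. Extrusion per mm of travel: 0.4 × 0.3 / (π × 0.875²) = 0.049890. Accumulating E over each segment gives final E = 4.0910.

G0 X12.00 Y-1.00 Z7.50
G1 X34.50 Y-1.00 E1.1225
G1 X34.50 Y17.50 E2.0455
G1 X12.00 Y17.50 E3.1680
G1 X12.00 Y-1.00 E4.0910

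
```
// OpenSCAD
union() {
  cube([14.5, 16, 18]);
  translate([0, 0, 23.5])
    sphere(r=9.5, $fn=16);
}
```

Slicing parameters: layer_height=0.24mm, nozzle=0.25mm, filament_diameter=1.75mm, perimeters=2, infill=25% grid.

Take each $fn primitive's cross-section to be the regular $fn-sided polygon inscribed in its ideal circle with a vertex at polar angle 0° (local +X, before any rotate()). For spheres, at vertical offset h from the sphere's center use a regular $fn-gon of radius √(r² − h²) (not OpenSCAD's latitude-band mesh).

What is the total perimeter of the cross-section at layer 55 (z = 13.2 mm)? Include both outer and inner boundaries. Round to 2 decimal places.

At z = 13.2 mm: the cube (footprint 14.5×16) is included at this height (perimeter 61.00 mm); the sphere is absent (|z−center|=10.300 > r=9.5); Taking the union: only the 14.5×16 cube is present, so the union is just that shape — boundary = 61.00 mm. Overall, the cross-section is a single solid region. Total boundary length (outer) = 61.00 mm.

61.00 mm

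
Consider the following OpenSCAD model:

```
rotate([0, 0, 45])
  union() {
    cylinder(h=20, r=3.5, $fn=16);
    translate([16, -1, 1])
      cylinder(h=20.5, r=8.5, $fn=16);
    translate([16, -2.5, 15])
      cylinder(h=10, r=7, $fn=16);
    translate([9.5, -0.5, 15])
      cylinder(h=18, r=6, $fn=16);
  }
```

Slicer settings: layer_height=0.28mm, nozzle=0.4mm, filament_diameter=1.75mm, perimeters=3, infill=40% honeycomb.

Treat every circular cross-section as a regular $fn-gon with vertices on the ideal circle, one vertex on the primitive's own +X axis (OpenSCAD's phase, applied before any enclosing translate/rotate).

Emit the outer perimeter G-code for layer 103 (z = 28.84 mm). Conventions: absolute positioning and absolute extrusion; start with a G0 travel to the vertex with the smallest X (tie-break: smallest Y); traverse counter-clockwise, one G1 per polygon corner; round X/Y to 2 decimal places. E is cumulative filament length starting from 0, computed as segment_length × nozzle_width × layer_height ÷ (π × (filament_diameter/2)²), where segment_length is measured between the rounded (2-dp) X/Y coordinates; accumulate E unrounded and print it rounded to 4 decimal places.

At z = 28.84 mm: the cylinder does not reach this height (z outside [0, 20]); the cylinder at (16, -1) does not reach this height (z outside [1, 21.5]); the cylinder at (16, -2.5) is not intersected at this z (z outside [15, 25]); the r=6 cylinder at (9.5, -0.5) gives a regular 16-gon of circumradius 6 (constant along its height); Combining (union): only the r=6 cylinder at (9.5, -0.5) is present, so the union is just that shape — 1 connected region; (whole slice rotated 45° about Z — lengths, areas and connectivity unchanged). The outline is a single polygon with 16 vertices. Extrusion per mm of travel: 0.4 × 0.28 / (π × 0.875²) = 0.046564. Accumulating E over each segment gives final E = 1.7441.

G0 X1.07 Y6.36 Z28.84
G1 X1.53 Y4.07 E0.1088
G1 X2.83 Y2.12 E0.2179
G1 X4.77 Y0.82 E0.3266
G1 X7.07 Y0.36 E0.4358
G1 X9.37 Y0.82 E0.5451
G1 X11.31 Y2.12 E0.6538
G1 X12.61 Y4.07 E0.7629
G1 X13.07 Y6.36 E0.8717
G1 X12.61 Y8.66 E0.9809
G1 X11.31 Y10.61 E1.0900
G1 X9.37 Y11.91 E1.1988
G1 X7.07 Y12.36 E1.3079
G1 X4.77 Y11.91 E1.4170
G1 X2.83 Y10.61 E1.5258
G1 X1.53 Y8.66 E1.6349
G1 X1.07 Y6.36 E1.7441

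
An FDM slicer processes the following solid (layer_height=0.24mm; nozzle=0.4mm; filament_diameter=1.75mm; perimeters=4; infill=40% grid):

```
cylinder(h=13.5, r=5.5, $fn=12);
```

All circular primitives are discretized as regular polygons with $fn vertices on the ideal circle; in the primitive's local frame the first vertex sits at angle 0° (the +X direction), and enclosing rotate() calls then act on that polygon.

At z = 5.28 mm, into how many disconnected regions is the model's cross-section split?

1

At z = 5.28 mm: the r=5.5 cylinder contributes a regular 12-gon of circumradius 5.5. The result has 1 disconnected region.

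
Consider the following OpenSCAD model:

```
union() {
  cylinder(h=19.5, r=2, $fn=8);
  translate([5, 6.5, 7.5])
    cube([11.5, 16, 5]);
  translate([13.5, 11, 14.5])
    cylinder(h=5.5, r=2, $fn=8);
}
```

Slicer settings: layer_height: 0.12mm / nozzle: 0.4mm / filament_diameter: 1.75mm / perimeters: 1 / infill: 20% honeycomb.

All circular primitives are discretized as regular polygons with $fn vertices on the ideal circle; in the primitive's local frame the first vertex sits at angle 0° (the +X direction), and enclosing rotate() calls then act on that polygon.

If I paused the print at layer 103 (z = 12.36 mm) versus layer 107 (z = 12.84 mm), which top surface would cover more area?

layer 103 (z = 12.36 mm)

Layer 103 (z = 12.36): the cylinder: section is a regular 8-gon, circumradius r=2 (area = (8/2)·2.000²·sin(360°/8) = 11.31 mm²); the cube at (5, 6.5) is present — its section is the full 11.5×16 rectangle (area 184.00 mm²); the cylinder at (13.5, 11) does not reach this height (z outside [14.5, 20]); Combining (union): the 2 present regions are separate (no shared area or edge), so areas and boundary lengths simply add and each stays a separate island — area = 195.31 mm². So its area = 195.31 mm². Layer 107 (z = 12.84): the r=2 cylinder contributes a regular 8-gon of circumradius 2 (area = (8/2)·2.000²·sin(360°/8) = 11.31 mm²); the cube at (5, 6.5) does not reach this height (z outside [7.5, 12.5]); the cylinder at (13.5, 11) does not reach this height (z outside [14.5, 20]); Merging all regions: only the r=2 cylinder is present, so the union is just that shape — area = 11.31 mm². So its area = 11.31 mm². Layer 103 is larger (195.31 vs 11.31 mm²).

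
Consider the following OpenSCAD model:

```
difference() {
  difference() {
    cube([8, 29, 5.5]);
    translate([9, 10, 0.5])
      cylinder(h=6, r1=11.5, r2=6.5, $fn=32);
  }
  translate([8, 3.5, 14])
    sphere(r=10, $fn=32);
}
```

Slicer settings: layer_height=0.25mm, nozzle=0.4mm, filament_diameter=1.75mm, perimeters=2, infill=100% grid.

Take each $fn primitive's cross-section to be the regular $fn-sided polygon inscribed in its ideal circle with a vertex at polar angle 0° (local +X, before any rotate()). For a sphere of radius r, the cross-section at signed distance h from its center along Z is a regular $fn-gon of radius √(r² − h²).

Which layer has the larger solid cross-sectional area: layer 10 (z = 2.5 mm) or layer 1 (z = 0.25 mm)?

layer 1 (z = 0.25 mm)

Layer 10 (z = 2.5): the 8×29 cube contributes its full rectangle (area 232.00 mm²); the cone at (9, 10): at t=0.333 of its height the radius interpolates to r₁+(r₂−r₁)t = 9.833, giving a regular 32-gon of that circumradius (area = (32/2)·9.833²·sin(360°/32) = 301.83 mm²); Subtracting the remaining from the first: starting from the 8×29 cube (232.00 mm²), the cone at (9, 10) partially overlaps it — only the 127.15 mm² overlap (of its 301.83 mm²) is removed, clipping the outline — area = 104.85 mm²; the sphere at (8, 3.5) is not intersected at this z (|z−center|=11.500 > r=10); After the difference (first − rest): none of the subtracted shapes is present at this height, so the result so far is unchanged — area = 104.85 mm². So its area = 104.85 mm². Layer 1 (z = 0.25): the 8×29 cube contributes its full rectangle (area 232.00 mm²); the cone at (9, 10) is absent (z outside [0.5, 6.5]); After the difference (first − rest): none of the subtracted shapes is present at this height, so the 8×29 cube is unchanged — area = 232.00 mm²; the sphere at (8, 3.5) is absent (|z−center|=13.750 > r=10); Taking the first minus the rest: none of the subtracted shapes is present at this height, so the result so far is unchanged — area = 232.00 mm². So its area = 232.00 mm². Layer 1 is larger (232.00 vs 104.85 mm²).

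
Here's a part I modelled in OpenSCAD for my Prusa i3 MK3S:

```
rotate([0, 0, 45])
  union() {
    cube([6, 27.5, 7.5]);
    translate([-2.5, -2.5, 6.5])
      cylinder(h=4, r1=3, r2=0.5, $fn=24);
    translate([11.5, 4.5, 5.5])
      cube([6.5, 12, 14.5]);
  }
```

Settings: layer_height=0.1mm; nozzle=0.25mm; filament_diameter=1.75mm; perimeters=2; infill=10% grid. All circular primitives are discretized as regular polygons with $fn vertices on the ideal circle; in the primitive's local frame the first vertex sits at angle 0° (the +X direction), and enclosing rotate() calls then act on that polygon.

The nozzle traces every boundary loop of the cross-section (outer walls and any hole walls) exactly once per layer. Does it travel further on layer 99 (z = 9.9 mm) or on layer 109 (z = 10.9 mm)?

layer 99 (z = 9.9 mm)

Layer 99 (z = 9.9): the cube is absent (z outside [0, 7.5]); the cone at (-2.5, -2.5): at t=0.850 of its height the radius interpolates to r₁+(r₂−r₁)t = 0.875, giving a regular 24-gon of that circumradius (perimeter = 2·24·0.875·sin(180°/24) = 5.48 mm); the cube at (11.5, 4.5) (footprint 6.5×12) is included at this height (perimeter 37.00 mm); Taking the union: the 2 present regions are separate (no shared area or edge), so areas and boundary lengths simply add and each stays a separate island — boundary = 42.48 mm; (whole slice rotated 45° about Z — lengths, areas and connectivity unchanged). So its perimeter = 42.48 mm. Layer 109 (z = 10.9): the cube is absent (z outside [0, 7.5]); the cone at (-2.5, -2.5) does not reach this height (z outside [6.5, 10.5]); the 6.5×12 cube at (11.5, 4.5) contributes its full rectangle (perimeter 37.00 mm); Merging all regions: only the 6.5×12 cube at (11.5, 4.5) is present, so the union is just that shape — boundary = 37.00 mm; (rotated 45° about Z; rotation is an isometry so areas/perimeters/island counts are preserved). So its perimeter = 37.00 mm. Layer 99 is larger (42.48 vs 37.00 mm).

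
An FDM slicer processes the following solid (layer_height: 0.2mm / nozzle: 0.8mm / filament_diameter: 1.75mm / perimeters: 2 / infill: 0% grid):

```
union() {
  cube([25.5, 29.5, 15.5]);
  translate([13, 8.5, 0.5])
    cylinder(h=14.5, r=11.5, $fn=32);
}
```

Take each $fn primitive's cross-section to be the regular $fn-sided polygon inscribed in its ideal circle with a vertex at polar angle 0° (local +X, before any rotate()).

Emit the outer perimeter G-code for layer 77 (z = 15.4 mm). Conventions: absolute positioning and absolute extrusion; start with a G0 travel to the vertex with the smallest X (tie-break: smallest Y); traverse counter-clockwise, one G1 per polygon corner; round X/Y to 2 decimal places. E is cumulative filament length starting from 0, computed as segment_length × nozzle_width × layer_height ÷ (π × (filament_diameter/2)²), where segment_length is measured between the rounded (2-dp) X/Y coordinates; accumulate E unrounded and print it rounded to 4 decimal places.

At z = 15.4 mm: the cube (footprint 25.5×29.5) is included at this height; the cylinder at (13, 8.5) does not reach this height (z outside [0.5, 15]); Merging all regions: only the 25.5×29.5 cube is present, so the union is just that shape — 1 connected region. The outline is a single polygon with 4 vertices. Extrusion per mm of travel: 0.8 × 0.2 / (π × 0.875²) = 0.066520. Accumulating E over each segment gives final E = 7.3172.

G0 X0.00 Y0.00 Z15.40
G1 X25.50 Y0.00 E1.6963
G1 X25.50 Y29.50 E3.6586
G1 X0.00 Y29.50 E5.3549
G1 X0.00 Y0.00 E7.3172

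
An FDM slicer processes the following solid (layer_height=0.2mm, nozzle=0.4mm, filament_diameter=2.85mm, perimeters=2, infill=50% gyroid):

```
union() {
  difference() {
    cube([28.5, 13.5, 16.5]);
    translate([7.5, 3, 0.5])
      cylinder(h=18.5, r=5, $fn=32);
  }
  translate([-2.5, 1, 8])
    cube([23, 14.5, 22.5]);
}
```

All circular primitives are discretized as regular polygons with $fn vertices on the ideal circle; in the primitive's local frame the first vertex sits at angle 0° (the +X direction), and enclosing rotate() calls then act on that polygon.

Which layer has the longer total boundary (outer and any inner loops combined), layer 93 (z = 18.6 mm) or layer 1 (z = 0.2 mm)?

layer 1 (z = 0.2 mm)

Layer 93 (z = 18.6): the cube does not reach this height (z outside [0, 16.5]); the r=5 cylinder at (7.5, 3) contributes a regular 32-gon of circumradius 5 (perimeter = 2·32·5.000·sin(180°/32) = 31.37 mm); Taking the first minus the rest: the first operand is absent here, so nothing remains; the cube at (-2.5, 1) is present — its section is the full 23×14.5 rectangle (perimeter 75.00 mm); Merging all regions: only the 23×14.5 cube at (-2.5, 1) is present, so the union is just that shape — boundary = 75.00 mm. So its perimeter = 75.00 mm. Layer 1 (z = 0.2): the cube (footprint 28.5×13.5) is included at this height (perimeter 84.00 mm); the cylinder at (7.5, 3) is absent (z outside [0.5, 19]); Taking the first minus the rest: none of the subtracted shapes is present at this height, so the 28.5×13.5 cube is unchanged — boundary = 84.00 mm; the cube at (-2.5, 1) is absent (z outside [8, 30.5]); Taking the union: only that combined region is present, so the union is just that shape — boundary = 84.00 mm. So its perimeter = 84.00 mm. Layer 1 is larger (84.00 vs 75.00 mm).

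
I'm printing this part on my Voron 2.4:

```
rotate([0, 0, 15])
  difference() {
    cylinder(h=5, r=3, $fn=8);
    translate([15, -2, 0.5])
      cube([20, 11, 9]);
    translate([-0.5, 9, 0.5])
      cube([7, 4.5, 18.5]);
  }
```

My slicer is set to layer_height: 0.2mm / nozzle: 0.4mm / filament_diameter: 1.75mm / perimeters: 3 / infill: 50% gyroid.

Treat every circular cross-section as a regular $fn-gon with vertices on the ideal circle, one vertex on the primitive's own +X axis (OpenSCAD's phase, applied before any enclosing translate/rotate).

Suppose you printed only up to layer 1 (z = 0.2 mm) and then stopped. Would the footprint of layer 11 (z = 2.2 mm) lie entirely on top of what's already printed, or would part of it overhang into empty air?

entirely on top

Compare the two slices. At z = 0.2: the r=3 cylinder contributes a regular 8-gon of circumradius 3 (area = (8/2)·3.000²·sin(360°/8) = 25.46 mm²); the cube at (15, -2) is not intersected at this z (z outside [0.5, 9.5]); the cube at (-0.5, 9) is not intersected at this z (z outside [0.5, 19]); Subtracting the remaining from the first: none of the subtracted shapes is present at this height, so the r=3 cylinder is unchanged — area = 25.46 mm²; (whole slice rotated 15° about Z — lengths, areas and connectivity unchanged). At z = 2.2: the cylinder: section is a regular 8-gon, circumradius r=3 (area = (8/2)·3.000²·sin(360°/8) = 25.46 mm²); the 20×11 cube at (15, -2) contributes its full rectangle (area 220.00 mm²); the cube at (-0.5, 9) is present — its section is the full 7×4.5 rectangle (area 31.50 mm²); Taking the first minus the rest: starting from the r=3 cylinder (25.46 mm²), the 20×11 cube at (15, -2) misses the remaining region (no effect); the 7×4.5 cube at (-0.5, 9) misses the remaining region (no effect) — area = 25.46 mm²; (rotated 15° about Z; rotation is an isometry so areas/perimeters/island counts are preserved). Checking containment: the cross-section at z = 2.2 is a subset of the cross-section at z = 0.2.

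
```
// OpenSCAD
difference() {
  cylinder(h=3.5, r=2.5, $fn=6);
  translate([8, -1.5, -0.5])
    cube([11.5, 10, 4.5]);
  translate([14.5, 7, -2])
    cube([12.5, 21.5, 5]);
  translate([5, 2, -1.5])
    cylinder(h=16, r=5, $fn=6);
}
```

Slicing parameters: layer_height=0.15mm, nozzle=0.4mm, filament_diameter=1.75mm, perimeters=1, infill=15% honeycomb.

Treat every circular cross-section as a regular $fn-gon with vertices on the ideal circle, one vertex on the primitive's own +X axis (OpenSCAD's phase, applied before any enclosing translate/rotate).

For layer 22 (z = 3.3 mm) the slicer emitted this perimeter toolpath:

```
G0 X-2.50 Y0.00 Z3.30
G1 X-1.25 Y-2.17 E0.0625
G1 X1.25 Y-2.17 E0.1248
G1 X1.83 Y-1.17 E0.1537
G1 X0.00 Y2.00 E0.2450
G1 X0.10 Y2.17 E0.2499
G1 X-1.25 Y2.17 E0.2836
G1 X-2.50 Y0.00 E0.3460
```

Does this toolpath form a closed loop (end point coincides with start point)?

Start point (G0): (-2.50, 0.00). End point (last G1): the path returns to the start — closed.

yes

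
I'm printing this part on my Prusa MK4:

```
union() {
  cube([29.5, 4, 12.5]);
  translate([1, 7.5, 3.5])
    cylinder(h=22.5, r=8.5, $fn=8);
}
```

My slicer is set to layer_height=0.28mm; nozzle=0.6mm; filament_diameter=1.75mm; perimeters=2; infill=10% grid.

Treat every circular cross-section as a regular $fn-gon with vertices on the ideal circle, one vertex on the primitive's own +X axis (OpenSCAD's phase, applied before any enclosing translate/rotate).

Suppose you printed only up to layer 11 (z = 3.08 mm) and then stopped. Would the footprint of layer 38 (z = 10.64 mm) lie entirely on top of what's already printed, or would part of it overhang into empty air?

part overhangs

Compare the two slices. At z = 3.08: the cube (footprint 29.5×4) is included at this height (area 118.00 mm²); the cylinder at (1, 7.5) does not reach this height (z outside [3.5, 26]); Merging all regions: only the 29.5×4 cube is present, so the union is just that shape — area = 118.00 mm². At z = 10.64: the 29.5×4 cube contributes its full rectangle (area 118.00 mm²); the r=8.5 cylinder at (1, 7.5) gives a regular 8-gon of circumradius 8.5 (constant along its height) (area = (8/2)·8.500²·sin(360°/8) = 204.35 mm²); Taking the union: the regions partially overlap — summed areas 322.35 mm² minus the doubly-counted overlap 26.67 mm² gives 295.69 mm² — area = 295.69 mm². Checking containment: at z = 10.64 the cross-section extends beyond the z = 3.08 cross-section by about 177.69 mm².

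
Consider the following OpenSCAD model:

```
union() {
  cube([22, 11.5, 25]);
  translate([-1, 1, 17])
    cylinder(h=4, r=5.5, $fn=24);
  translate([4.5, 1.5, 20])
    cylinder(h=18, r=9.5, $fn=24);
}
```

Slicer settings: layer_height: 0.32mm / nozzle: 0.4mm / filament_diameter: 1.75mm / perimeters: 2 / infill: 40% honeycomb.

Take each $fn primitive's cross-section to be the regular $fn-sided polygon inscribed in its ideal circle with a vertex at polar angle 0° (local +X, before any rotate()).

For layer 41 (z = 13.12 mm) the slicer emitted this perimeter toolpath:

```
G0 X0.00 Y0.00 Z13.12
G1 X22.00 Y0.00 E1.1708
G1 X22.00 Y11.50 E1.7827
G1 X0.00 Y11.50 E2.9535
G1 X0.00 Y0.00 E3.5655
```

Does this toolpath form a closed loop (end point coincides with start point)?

Start point (G0): (0.00, 0.00). End point (last G1): the path returns to the start — closed.

yes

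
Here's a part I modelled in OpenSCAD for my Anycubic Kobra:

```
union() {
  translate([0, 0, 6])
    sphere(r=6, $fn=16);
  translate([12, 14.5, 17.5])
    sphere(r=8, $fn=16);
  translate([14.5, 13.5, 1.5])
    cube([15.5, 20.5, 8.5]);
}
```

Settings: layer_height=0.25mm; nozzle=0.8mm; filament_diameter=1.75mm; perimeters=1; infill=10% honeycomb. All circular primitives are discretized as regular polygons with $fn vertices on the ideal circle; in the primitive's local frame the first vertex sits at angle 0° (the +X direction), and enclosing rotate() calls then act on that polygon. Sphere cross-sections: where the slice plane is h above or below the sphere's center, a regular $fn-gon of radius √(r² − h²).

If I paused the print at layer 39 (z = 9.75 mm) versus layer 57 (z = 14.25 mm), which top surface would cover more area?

layer 39 (z = 9.75 mm)

Layer 39 (z = 9.75): the sphere: section is a regular 16-gon, circumradius = √(r²−h²) = √(6²−3.75²) = 4.684 (area = (16/2)·4.684²·sin(360°/16) = 67.16 mm²); the sphere at (12, 14.5): section is a regular 16-gon, circumradius = √(r²−h²) = √(8²−7.75²) = 1.984 (area = (16/2)·1.984²·sin(360°/16) = 12.05 mm²); the cube at (14.5, 13.5) is present — its section is the full 15.5×20.5 rectangle (area 317.75 mm²); Taking the union: the 3 present regions are separate (no shared area or edge), so areas and boundary lengths simply add and each stays a separate island — area = 396.97 mm². So its area = 396.97 mm². Layer 57 (z = 14.25): the sphere is absent (|z−center|=8.250 > r=6); the sphere at (12, 14.5): section is a regular 16-gon, circumradius = √(r²−h²) = √(8²−3.25²) = 7.310 (area = (16/2)·7.310²·sin(360°/16) = 163.60 mm²); the cube at (14.5, 13.5) is not intersected at this z (z outside [1.5, 10]); Combining (union): only the r=8 sphere at (12, 14.5) is present, so the union is just that shape — area = 163.60 mm². So its area = 163.60 mm². Layer 39 is larger (396.97 vs 163.60 mm²).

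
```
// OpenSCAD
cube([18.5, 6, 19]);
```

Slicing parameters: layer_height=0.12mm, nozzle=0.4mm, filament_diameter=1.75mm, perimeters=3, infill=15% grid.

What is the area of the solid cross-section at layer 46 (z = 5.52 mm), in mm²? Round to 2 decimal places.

At z = 5.52 mm: the cube (footprint 18.5×6) is included at this height (area 111.00 mm²). Overall, the cross-section is a single solid region. Net area = 111.00 mm².

111.00 mm²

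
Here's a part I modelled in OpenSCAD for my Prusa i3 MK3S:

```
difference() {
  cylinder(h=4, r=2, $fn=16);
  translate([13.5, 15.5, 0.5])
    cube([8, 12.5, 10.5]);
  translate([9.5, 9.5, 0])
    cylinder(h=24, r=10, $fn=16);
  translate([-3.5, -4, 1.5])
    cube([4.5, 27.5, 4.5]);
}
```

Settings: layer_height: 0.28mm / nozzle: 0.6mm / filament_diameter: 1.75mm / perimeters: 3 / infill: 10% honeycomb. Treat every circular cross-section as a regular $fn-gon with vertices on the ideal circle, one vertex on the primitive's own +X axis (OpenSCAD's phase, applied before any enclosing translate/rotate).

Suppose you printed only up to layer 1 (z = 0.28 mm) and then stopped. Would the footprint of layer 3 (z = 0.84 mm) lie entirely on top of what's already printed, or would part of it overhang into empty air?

Compare the two slices. At z = 0.28: the cylinder: section is a regular 16-gon, circumradius r=2 (area = (16/2)·2.000²·sin(360°/16) = 12.25 mm²); the cube at (13.5, 15.5) is not intersected at this z (z outside [0.5, 11]); the cylinder at (9.5, 9.5): section is a regular 16-gon, circumradius r=10 (area = (16/2)·10.000²·sin(360°/16) = 306.15 mm²); the cube at (-3.5, -4) does not reach this height (z outside [1.5, 6]); Taking the first minus the rest: starting from the r=2 cylinder (12.25 mm²), the r=10 cylinder at (9.5, 9.5) misses the remaining region (no effect) — area = 12.25 mm². At z = 0.84: the r=2 cylinder gives a regular 16-gon of circumradius 2 (constant along its height) (area = (16/2)·2.000²·sin(360°/16) = 12.25 mm²); the 8×12.5 cube at (13.5, 15.5) contributes its full rectangle (area 100.00 mm²); the cylinder at (9.5, 9.5): section is a regular 16-gon, circumradius r=10 (area = (16/2)·10.000²·sin(360°/16) = 306.15 mm²); the cube at (-3.5, -4) is absent (z outside [1.5, 6]); Taking the first minus the rest: starting from the r=2 cylinder (12.25 mm²), the 8×12.5 cube at (13.5, 15.5) misses the remaining region (no effect); the r=10 cylinder at (9.5, 9.5) misses the remaining region (no effect) — area = 12.25 mm². Checking containment: the cross-section at z = 0.84 is a subset of the cross-section at z = 0.28.

entirely on top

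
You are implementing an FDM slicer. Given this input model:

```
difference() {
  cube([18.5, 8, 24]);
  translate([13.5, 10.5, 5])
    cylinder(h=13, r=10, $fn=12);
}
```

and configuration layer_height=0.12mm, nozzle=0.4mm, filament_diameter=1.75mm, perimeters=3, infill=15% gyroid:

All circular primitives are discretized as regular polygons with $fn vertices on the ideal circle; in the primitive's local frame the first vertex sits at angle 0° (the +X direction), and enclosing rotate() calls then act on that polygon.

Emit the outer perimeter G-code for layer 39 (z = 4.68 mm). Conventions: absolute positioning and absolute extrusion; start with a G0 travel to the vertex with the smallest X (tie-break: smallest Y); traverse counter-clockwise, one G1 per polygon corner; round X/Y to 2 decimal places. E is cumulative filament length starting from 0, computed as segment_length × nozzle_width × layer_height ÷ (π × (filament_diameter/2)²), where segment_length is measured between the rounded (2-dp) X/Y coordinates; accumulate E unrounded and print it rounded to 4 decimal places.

At z = 4.68 mm: the cube (footprint 18.5×8) is included at this height; the cylinder at (13.5, 10.5) does not reach this height (z outside [5, 18]); After the difference (first − rest): none of the subtracted shapes is present at this height, so the 18.5×8 cube is unchanged — 1 connected region. The outline is a single polygon with 4 vertices. Extrusion per mm of travel: 0.4 × 0.12 / (π × 0.875²) = 0.019956. Accumulating E over each segment gives final E = 1.0577.

G0 X0.00 Y0.00 Z4.68
G1 X18.50 Y0.00 E0.3692
G1 X18.50 Y8.00 E0.5288
G1 X0.00 Y8.00 E0.8980
G1 X0.00 Y0.00 E1.0577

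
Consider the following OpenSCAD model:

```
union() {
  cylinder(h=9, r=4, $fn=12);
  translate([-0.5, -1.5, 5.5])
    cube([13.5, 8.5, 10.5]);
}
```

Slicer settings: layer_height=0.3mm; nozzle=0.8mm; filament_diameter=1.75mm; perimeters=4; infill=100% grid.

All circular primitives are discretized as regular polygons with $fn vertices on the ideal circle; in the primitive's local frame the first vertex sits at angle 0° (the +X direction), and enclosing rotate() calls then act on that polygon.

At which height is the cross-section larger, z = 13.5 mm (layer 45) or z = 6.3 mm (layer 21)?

layer 21 (z = 6.3 mm)

Layer 45 (z = 13.5): the cylinder is absent (z outside [0, 9]); the cube at (-0.5, -1.5) is present — its section is the full 13.5×8.5 rectangle (area 114.75 mm²); Taking the union: only the 13.5×8.5 cube at (-0.5, -1.5) is present, so the union is just that shape — area = 114.75 mm². So its area = 114.75 mm². Layer 21 (z = 6.3): the cylinder: section is a regular 12-gon, circumradius r=4 (area = (12/2)·4.000²·sin(360°/12) = 48.00 mm²); the 13.5×8.5 cube at (-0.5, -1.5) contributes its full rectangle (area 114.75 mm²); Taking the union: the regions partially overlap — summed areas 162.75 mm² minus the doubly-counted overlap 20.42 mm² gives 142.33 mm² — area = 142.33 mm². So its area = 142.33 mm². Layer 21 is larger (142.33 vs 114.75 mm²).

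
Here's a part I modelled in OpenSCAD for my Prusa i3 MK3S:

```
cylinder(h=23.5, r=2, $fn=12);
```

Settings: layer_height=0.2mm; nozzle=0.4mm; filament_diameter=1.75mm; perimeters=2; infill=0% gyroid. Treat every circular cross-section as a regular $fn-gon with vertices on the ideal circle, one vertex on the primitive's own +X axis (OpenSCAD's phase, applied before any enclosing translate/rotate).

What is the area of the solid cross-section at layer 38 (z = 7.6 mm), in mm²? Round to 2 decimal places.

12.00 mm²

At z = 7.6 mm: the r=2 cylinder contributes a regular 12-gon of circumradius 2 (area = (12/2)·2.000²·sin(360°/12) = 12.00 mm²). Overall, the cross-section is a single solid region. Net area = 12.00 mm².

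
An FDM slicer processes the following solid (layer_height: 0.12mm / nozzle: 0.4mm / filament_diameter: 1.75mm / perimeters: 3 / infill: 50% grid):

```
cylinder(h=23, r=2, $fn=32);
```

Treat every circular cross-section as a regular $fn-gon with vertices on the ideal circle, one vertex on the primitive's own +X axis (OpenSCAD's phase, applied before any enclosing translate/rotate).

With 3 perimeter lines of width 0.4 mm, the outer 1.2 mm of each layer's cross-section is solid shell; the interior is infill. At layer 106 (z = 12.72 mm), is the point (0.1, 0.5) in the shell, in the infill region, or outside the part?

At z = 12.72 mm: the r=2 cylinder contributes a regular 32-gon of circumradius 2. Overall, the cross-section is a single solid region. The nearest boundary edge runs (0.77, 1.85)→(0.39, 1.96); distance from the point to it = 1.48 mm. The point is inside the cross-section and 1.48 mm from the nearest boundary — more than the 1.2 mm shell width (3 × 0.4), so it's in the infill interior.

infill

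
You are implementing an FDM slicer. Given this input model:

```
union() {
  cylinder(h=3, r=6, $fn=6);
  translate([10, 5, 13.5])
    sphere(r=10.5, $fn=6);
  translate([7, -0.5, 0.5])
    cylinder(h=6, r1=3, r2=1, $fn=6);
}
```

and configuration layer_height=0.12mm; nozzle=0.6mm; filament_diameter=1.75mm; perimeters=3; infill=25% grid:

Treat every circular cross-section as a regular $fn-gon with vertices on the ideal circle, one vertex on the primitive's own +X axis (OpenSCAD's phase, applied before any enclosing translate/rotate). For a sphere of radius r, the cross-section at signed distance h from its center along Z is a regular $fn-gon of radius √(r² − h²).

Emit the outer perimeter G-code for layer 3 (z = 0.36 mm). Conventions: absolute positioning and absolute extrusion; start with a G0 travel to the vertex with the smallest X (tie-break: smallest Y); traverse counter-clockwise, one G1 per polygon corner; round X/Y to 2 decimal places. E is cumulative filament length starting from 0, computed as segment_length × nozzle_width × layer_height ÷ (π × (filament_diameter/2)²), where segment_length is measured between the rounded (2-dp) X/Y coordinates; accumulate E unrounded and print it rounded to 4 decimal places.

G0 X-6.00 Y0.00 Z0.36
G1 X-3.00 Y-5.20 E0.1797
G1 X3.00 Y-5.20 E0.3593
G1 X6.00 Y0.00 E0.5390
G1 X3.00 Y5.20 E0.7187
G1 X-3.00 Y5.20 E0.8983
G1 X-6.00 Y0.00 E1.0780

At z = 0.36 mm: the cylinder: section is a regular 6-gon, circumradius r=6; the sphere at (10, 5) is not intersected at this z (|z−center|=13.140 > r=10.5); the cone at (7, -0.5) is absent (z outside [0.5, 6.5]); Merging all regions: only the r=6 cylinder is present, so the union is just that shape — 1 connected region. The outline is a single polygon with 6 vertices. Extrusion per mm of travel: 0.6 × 0.12 / (π × 0.875²) = 0.029934. Accumulating E over each segment gives final E = 1.0780.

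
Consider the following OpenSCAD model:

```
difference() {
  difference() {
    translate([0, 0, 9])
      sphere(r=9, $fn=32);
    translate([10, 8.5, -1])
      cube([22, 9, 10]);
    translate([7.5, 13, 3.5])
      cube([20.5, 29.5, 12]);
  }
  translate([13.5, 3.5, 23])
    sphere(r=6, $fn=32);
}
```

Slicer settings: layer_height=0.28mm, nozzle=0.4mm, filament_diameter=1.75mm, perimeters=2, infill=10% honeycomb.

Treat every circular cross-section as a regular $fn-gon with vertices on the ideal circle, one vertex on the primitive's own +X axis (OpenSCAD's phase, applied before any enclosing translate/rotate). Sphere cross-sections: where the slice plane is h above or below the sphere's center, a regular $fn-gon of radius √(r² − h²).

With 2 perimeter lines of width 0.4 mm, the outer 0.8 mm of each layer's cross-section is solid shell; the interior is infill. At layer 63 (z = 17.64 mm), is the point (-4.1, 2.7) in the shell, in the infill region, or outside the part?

At z = 17.64 mm: the r=9 sphere slices to a regular 32-gon of circumradius 2.520 (√(r²−h²) with h=8.64 from center); the cube at (10, 8.5) does not reach this height (z outside [-1, 9]); the cube at (7.5, 13) does not reach this height (z outside [3.5, 15.5]); After the difference (first − rest): none of the subtracted shapes is present at this height, so the r=9 sphere is unchanged — 1 connected region; the sphere at (13.5, 3.5): section is a regular 32-gon, circumradius = √(r²−h²) = √(6²−5.36²) = 2.696; Subtracting the remaining from the first: starting from the result so far, the r=6 sphere at (13.5, 3.5) misses the remaining region (no effect) — 1 connected region. Overall, the cross-section is a single solid region. The nearest boundary edge runs (-2.33, 0.96)→(-2.10, 1.40); distance from the point to it = 2.39 mm. The point is not inside any of the regions above, so it lies outside the cross-section (2.39 mm from the nearest boundary).

outside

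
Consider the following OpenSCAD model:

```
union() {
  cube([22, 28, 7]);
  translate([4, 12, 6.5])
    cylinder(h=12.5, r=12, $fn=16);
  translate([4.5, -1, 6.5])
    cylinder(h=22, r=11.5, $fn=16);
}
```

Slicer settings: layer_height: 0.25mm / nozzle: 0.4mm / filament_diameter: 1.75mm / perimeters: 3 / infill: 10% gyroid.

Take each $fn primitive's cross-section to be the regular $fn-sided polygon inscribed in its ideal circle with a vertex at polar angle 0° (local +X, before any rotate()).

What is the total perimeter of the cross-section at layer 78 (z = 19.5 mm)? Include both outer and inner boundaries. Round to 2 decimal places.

71.79 mm

At z = 19.5 mm: the cube is absent (z outside [0, 7]); the cylinder at (4, 12) is not intersected at this z (z outside [6.5, 19]); the r=11.5 cylinder at (4.5, -1) gives a regular 16-gon of circumradius 11.5 (constant along its height) (perimeter = 2·16·11.500·sin(180°/16) = 71.79 mm); Merging all regions: only the r=11.5 cylinder at (4.5, -1) is present, so the union is just that shape — boundary = 71.79 mm. Overall, the cross-section is a single solid region. Total boundary length (outer) = 71.79 mm.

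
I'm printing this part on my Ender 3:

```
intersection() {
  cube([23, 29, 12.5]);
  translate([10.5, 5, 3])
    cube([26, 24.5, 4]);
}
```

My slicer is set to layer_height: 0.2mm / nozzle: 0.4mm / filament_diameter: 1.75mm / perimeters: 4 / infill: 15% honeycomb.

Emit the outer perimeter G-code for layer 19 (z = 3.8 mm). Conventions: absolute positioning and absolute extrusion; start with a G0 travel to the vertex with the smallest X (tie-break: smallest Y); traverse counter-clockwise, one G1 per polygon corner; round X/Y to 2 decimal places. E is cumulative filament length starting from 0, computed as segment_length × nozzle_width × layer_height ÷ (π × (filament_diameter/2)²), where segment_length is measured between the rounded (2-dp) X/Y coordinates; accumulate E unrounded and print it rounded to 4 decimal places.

G0 X10.50 Y5.00 Z3.80
G1 X23.00 Y5.00 E0.4158
G1 X23.00 Y29.00 E1.2140
G1 X10.50 Y29.00 E1.6297
G1 X10.50 Y5.00 E2.4280

At z = 3.8 mm: the cube is present — its section is the full 23×29 rectangle; the cube at (10.5, 5) (footprint 26×24.5) is included at this height; After intersecting: the 26×24.5 cube at (10.5, 5) partially overlaps the 23×29 cube; clipping to the common part keeps 300.00 mm² — 1 connected region. The outline is a single polygon with 4 vertices. Extrusion per mm of travel: 0.4 × 0.2 / (π × 0.875²) = 0.033260. Accumulating E over each segment gives final E = 2.4280.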